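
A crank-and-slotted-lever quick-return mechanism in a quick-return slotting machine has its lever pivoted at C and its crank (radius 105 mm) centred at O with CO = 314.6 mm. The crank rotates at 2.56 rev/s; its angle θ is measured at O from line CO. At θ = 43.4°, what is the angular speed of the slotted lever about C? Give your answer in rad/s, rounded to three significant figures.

ω = 16.08 rad/s (from 2.56 rev/s).
Crank pin A relative to C: A = (d + r cosθ, r sinθ); lever angle φ = atan2(r sinθ, d + r cosθ).
Differentiating tanφ: φ̇ = rω(d cosθ + r)/(d² + r² + 2dr cosθ).
d² + r² + 2dr cosθ = |CA|² = 0.158 m²;  d cosθ + r = +0.33358 m.
|ω_lever| = |0.105·16.08·+0.33358| / 0.158 = 3.5658 rad/s.

3.57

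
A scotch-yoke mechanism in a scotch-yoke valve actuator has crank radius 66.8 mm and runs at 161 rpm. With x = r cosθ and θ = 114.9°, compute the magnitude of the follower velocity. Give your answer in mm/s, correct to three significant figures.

ω = 16.86 rad/s (from 161 rpm).
x = r cosθ ⇒ ẋ = −rω sinθ.
|v| = rω|sinθ| = 0.0668·16.86·|sin 114.9°| = 1.0215 m/s = 1021.5 mm/s.

1020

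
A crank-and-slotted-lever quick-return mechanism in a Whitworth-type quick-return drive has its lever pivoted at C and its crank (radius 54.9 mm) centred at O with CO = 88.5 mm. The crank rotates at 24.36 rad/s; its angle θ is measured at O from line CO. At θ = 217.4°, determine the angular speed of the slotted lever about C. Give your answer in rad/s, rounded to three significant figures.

ω = 24.36 rad/s
Crank pin A relative to C: A = (d + r cosθ, r sinθ); lever angle φ = atan2(r sinθ, d + r cosθ).
Differentiating tanφ: φ̇ = rω(d cosθ + r)/(d² + r² + 2dr cosθ).
d² + r² + 2dr cosθ = |CA|² = 0.00312669 m²;  d cosθ + r = -0.015406 m.
|ω_lever| = |0.0549·24.36·-0.015406| / 0.00312669 = 6.5894 rad/s.

6.59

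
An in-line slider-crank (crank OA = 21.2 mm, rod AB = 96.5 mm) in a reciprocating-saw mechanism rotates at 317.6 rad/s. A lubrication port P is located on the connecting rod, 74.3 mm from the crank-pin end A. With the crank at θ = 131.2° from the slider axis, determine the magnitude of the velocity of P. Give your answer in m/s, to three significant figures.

4.61

ω = 317.6 rad/s.  Crank-pin speed |V_A| = rω = 6.7331 m/s, perpendicular to OA.
Rod angle: sinφ = −(r/L) sinθ ⇒ φ = -9.515°; ω_rod = −rω cosθ/√(L²−r²sin²θ) = +46.6 rad/s.
V_P = V_A + ω_rod × AP, with AP = 0.0743 m along the rod.
Components: V_Px = −rω sinθ − a·ω_rod·sinφ = -4.4938 m/s;  V_Py = rω cosθ + a·ω_rod·cosφ = -1.0203 m/s.
|V_P| = √(V_Px² + V_Py²) = 4.6081 m/s.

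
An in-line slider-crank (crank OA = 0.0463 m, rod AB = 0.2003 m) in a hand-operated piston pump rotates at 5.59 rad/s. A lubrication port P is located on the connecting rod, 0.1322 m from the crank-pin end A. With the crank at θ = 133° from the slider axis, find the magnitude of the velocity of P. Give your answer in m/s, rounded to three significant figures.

0.180

ω = 5.59 rad/s.  Crank-pin speed |V_A| = rω = 0.25882 m/s, perpendicular to OA.
Rod angle: sinφ = −(r/L) sinθ ⇒ φ = -9.733°; ω_rod = −rω cosθ/√(L²−r²sin²θ) = +0.89411 rad/s.
V_P = V_A + ω_rod × AP, with AP = 0.1322 m along the rod.
Components: V_Px = −rω sinθ − a·ω_rod·sinφ = -0.1693 m/s;  V_Py = rω cosθ + a·ω_rod·cosφ = -0.060013 m/s.
|V_P| = √(V_Px² + V_Py²) = 0.17963 m/s.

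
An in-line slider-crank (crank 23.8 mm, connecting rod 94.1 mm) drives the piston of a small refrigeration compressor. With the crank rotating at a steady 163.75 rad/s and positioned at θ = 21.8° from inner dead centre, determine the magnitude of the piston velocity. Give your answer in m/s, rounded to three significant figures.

1.79

ω = 163.8 rad/s
For an in-line slider-crank, x = r cosθ + √(L² − r² sin²θ), so v = −rω sinθ·[1 + r cosθ/√(L² − r² sin²θ)].
With r = 0.0238 m, L = 0.0941 m, θ = 21.8°: √(L² − r² sin²θ) = 0.093684 m.
v = −0.0238·163.8·0.37137·[1 + 0.0238·0.92849/0.093684] = -1.7887 m/s.
|v| = 1.7887 m/s.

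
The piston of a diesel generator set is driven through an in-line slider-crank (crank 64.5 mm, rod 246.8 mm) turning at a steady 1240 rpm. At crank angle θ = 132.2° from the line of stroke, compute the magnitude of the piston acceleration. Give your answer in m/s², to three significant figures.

754

ω = 2π·1240/60 = 129.9 rad/s
x(θ) = r cosθ + √(L² − r² sin²θ); with ω constant, a = ω²·d²x/dθ².
d²x/dθ² = −r cosθ − r²(cos2θ)/√u − r⁴ sin²2θ/(4u^{3/2}),  u = L² − r² sin²θ = 0.0586271 m².
Substituting r = 0.0645 m, L = 0.2468 m, θ = 132.2°: d²x/dθ² = +0.044701 m.
a = ω²·d²x/dθ² = (129.9)²·(+0.044701) = +753.73 m/s²;  |a| = 753.73 m/s².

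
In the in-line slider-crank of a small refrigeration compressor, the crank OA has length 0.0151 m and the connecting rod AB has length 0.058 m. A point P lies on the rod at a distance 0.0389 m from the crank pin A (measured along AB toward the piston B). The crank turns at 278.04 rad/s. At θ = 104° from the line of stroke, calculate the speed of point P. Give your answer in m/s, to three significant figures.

3.91

ω = 278 rad/s.  Crank-pin speed |V_A| = rω = 4.1984 m/s, perpendicular to OA.
Rod angle: sinφ = −(r/L) sinθ ⇒ φ = -14.632°; ω_rod = −rω cosθ/√(L²−r²sin²θ) = +18.099 rad/s.
V_P = V_A + ω_rod × AP, with AP = 0.0389 m along the rod.
Components: V_Px = −rω sinθ − a·ω_rod·sinφ = -3.8958 m/s;  V_Py = rω cosθ + a·ω_rod·cosφ = -0.33448 m/s.
|V_P| = √(V_Px² + V_Py²) = 3.9102 m/s.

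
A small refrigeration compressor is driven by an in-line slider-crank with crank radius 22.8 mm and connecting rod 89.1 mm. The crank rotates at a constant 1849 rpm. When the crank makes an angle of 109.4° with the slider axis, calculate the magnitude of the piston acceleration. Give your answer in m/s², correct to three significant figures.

ω = 2π·1849/60 = 193.6 rad/s
x(θ) = r cosθ + √(L² − r² sin²θ); with ω constant, a = ω²·d²x/dθ².
d²x/dθ² = −r cosθ − r²(cos2θ)/√u − r⁴ sin²2θ/(4u^{3/2}),  u = L² − r² sin²θ = 0.00747632 m².
Substituting r = 0.0228 m, L = 0.0891 m, θ = 109.4°: d²x/dθ² = +0.012218 m.
a = ω²·d²x/dθ² = (193.6)²·(+0.012218) = +458.06 m/s²;  |a| = 458.06 m/s².

458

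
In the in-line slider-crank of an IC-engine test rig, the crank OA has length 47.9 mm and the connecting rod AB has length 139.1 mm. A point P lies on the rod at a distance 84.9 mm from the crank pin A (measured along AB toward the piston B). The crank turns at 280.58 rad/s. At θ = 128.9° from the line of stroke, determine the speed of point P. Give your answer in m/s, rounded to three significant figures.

9.61

ω = 280.6 rad/s.  Crank-pin speed |V_A| = rω = 13.44 m/s, perpendicular to OA.
Rod angle: sinφ = −(r/L) sinθ ⇒ φ = -15.545°; ω_rod = −rω cosθ/√(L²−r²sin²θ) = +62.977 rad/s.
V_P = V_A + ω_rod × AP, with AP = 0.0849 m along the rod.
Components: V_Px = −rω sinθ − a·ω_rod·sinφ = -9.0265 m/s;  V_Py = rω cosθ + a·ω_rod·cosφ = -3.2885 m/s.
|V_P| = √(V_Px² + V_Py²) = 9.6069 m/s.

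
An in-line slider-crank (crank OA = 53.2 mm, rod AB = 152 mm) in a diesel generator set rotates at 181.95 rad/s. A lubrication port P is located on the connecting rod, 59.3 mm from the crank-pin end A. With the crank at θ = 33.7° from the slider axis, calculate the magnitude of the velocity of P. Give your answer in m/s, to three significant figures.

7.75

ω = 181.9 rad/s.  Crank-pin speed |V_A| = rω = 9.6797 m/s, perpendicular to OA.
Rod angle: sinφ = −(r/L) sinθ ⇒ φ = -11.198°; ω_rod = −rω cosθ/√(L²−r²sin²θ) = -54.009 rad/s.
V_P = V_A + ω_rod × AP, with AP = 0.0593 m along the rod.
Components: V_Px = −rω sinθ − a·ω_rod·sinφ = -5.9927 m/s;  V_Py = rω cosθ + a·ω_rod·cosφ = +4.9113 m/s.
|V_P| = √(V_Px² + V_Py²) = 7.7481 m/s.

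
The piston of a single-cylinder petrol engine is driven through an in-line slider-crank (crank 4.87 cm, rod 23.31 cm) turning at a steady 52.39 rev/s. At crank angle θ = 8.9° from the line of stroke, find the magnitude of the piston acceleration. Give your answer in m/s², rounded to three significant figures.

6260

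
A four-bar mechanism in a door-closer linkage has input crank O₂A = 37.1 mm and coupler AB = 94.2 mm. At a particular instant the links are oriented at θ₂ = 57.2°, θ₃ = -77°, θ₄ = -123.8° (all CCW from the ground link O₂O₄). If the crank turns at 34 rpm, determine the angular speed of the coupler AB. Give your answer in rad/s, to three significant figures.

ω₂ = 3.56 rad/s (from 34 rpm).
Differentiating the loop-closure r₂e^{iθ₂}+r₃e^{iθ₃}=r₁+r₄e^{iθ₄} gives r₂ω₂e^{iθ₂}+r₃ω₃e^{iθ₃}=r₄ω₄e^{iθ₄}.
Eliminating the other unknown: ω₃ = r₂ω₂ sin(θ₄−θ₂) / [r₃ sin(θ₃−θ₄)].
Numerator sine = +0.01745; denominator sine = +0.72897.
Result = 0.0371·3.56·(+0.01745) / (0.0942·(+0.72897)) = +0.033572 rad/s; magnitude 0.033572 rad/s.

0.0336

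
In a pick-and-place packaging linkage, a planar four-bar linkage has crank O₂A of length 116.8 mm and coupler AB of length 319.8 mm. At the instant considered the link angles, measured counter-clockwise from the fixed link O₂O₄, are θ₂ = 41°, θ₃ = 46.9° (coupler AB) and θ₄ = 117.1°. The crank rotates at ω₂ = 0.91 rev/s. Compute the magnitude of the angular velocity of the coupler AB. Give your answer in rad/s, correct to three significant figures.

2.15

ω₂ = 5.718 rad/s (from 0.91 rev/s).
Differentiating the loop-closure r₂e^{iθ₂}+r₃e^{iθ₃}=r₁+r₄e^{iθ₄} gives r₂ω₂e^{iθ₂}+r₃ω₃e^{iθ₃}=r₄ω₄e^{iθ₄}.
Eliminating the other unknown: ω₃ = r₂ω₂ sin(θ₄−θ₂) / [r₃ sin(θ₃−θ₄)].
Numerator sine = +0.97072; denominator sine = -0.94088.
Result = 0.1168·5.718·(+0.97072) / (0.3198·(-0.94088)) = -2.1545 rad/s; magnitude 2.1545 rad/s.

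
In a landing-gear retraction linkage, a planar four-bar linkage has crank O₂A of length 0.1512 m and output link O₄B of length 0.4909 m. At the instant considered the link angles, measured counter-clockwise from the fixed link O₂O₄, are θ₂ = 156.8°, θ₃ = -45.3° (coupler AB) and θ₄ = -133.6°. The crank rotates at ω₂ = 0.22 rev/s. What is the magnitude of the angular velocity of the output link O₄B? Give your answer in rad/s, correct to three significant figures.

0.160

ω₂ = 1.382 rad/s (from 0.22 rev/s).
Differentiating the loop-closure r₂e^{iθ₂}+r₃e^{iθ₃}=r₁+r₄e^{iθ₄} gives r₂ω₂e^{iθ₂}+r₃ω₃e^{iθ₃}=r₄ω₄e^{iθ₄}.
Eliminating the other unknown: ω₄ = r₂ω₂ sin(θ₂−θ₃) / [r₄ sin(θ₄−θ₃)].
Numerator sine = -0.37622; denominator sine = -0.99956.
Result = 0.1512·1.382·(-0.37622) / (0.4909·(-0.99956)) = +0.16025 rad/s; magnitude 0.16025 rad/s.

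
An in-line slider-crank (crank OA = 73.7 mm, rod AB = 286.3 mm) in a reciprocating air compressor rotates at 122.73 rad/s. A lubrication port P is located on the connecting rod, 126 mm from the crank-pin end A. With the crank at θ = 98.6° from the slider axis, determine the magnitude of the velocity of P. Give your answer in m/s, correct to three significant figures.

ω = 122.7 rad/s.  Crank-pin speed |V_A| = rω = 9.0452 m/s, perpendicular to OA.
Rod angle: sinφ = −(r/L) sinθ ⇒ φ = -14.746°; ω_rod = −rω cosθ/√(L²−r²sin²θ) = +4.8852 rad/s.
V_P = V_A + ω_rod × AP, with AP = 0.126 m along the rod.
Components: V_Px = −rω sinθ − a·ω_rod·sinφ = -8.7868 m/s;  V_Py = rω cosθ + a·ω_rod·cosφ = -0.75731 m/s.
|V_P| = √(V_Px² + V_Py²) = 8.8194 m/s.

8.82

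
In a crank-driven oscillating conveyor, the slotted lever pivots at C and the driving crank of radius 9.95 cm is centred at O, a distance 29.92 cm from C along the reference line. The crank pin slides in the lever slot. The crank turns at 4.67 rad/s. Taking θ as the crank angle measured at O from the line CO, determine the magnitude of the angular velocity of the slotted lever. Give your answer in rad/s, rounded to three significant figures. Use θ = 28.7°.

ω = 4.67 rad/s
Crank pin A relative to C: A = (d + r cosθ, r sinθ); lever angle φ = atan2(r sinθ, d + r cosθ).
Differentiating tanφ: φ̇ = rω(d cosθ + r)/(d² + r² + 2dr cosθ).
d² + r² + 2dr cosθ = |CA|² = 0.151647 m²;  d cosθ + r = +0.36194 m.
|ω_lever| = |0.0995·4.67·+0.36194| / 0.151647 = 1.109 rad/s.

1.11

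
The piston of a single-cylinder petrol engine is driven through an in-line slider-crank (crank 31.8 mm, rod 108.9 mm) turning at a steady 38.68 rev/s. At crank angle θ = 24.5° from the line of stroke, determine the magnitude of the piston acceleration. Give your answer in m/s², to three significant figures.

ω = 2π·38.7 = 243 rad/s
x(θ) = r cosθ + √(L² − r² sin²θ); with ω constant, a = ω²·d²x/dθ².
d²x/dθ² = −r cosθ − r²(cos2θ)/√u − r⁴ sin²2θ/(4u^{3/2}),  u = L² − r² sin²θ = 0.0116853 m².
Substituting r = 0.0318 m, L = 0.1089 m, θ = 24.5°: d²x/dθ² = -0.035189 m.
a = ω²·d²x/dθ² = (243)²·(-0.035189) = -2078.5 m/s²;  |a| = 2078.5 m/s².

2080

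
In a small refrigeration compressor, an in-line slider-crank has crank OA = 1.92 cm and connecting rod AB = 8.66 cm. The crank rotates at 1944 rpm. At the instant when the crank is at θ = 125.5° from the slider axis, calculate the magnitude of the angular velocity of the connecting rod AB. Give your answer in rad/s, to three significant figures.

ω = 203.6 rad/s (converted from 1944 rpm).
The rod makes angle φ with the slider axis where L sinφ = r sinθ; differentiating, L cosφ·φ̇ = r ω cosθ.
L cosφ = √(L² − r² sin²θ) = 0.085178 m.
|ω_rod| = r ω |cosθ| / √(L² − r² sin²θ) = 0.0192·203.6·0.58070/0.085178 = 26.647 rad/s.

26.6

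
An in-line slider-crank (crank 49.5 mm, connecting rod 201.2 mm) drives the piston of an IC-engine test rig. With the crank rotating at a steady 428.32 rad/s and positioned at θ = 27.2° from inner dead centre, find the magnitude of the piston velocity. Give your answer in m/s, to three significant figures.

ω = 428.3 rad/s
For an in-line slider-crank, x = r cosθ + √(L² − r² sin²θ), so v = −rω sinθ·[1 + r cosθ/√(L² − r² sin²θ)].
With r = 0.0495 m, L = 0.2012 m, θ = 27.2°: √(L² − r² sin²θ) = 0.19992 m.
v = −0.0495·428.3·0.45710·[1 + 0.0495·0.88942/0.19992] = -11.825 m/s.
|v| = 11.825 m/s.

11.8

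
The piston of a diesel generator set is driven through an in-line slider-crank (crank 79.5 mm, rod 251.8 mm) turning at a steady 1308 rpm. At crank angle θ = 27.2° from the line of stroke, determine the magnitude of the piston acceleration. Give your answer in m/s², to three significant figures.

1610

ω = 2π·1308/60 = 137 rad/s
x(θ) = r cosθ + √(L² − r² sin²θ); with ω constant, a = ω²·d²x/dθ².
d²x/dθ² = −r cosθ − r²(cos2θ)/√u − r⁴ sin²2θ/(4u^{3/2}),  u = L² − r² sin²θ = 0.0620827 m².
Substituting r = 0.0795 m, L = 0.2518 m, θ = 27.2°: d²x/dθ² = -0.085901 m.
a = ω²·d²x/dθ² = (137)²·(-0.085901) = -1611.7 m/s²;  |a| = 1611.7 m/s².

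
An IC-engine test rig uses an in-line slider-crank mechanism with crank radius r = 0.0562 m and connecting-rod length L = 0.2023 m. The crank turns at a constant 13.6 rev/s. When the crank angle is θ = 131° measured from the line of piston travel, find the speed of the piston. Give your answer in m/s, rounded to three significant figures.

2.95

ω = 2π·13.6 = 85.45 rad/s
For an in-line slider-crank, x = r cosθ + √(L² − r² sin²θ), so v = −rω sinθ·[1 + r cosθ/√(L² − r² sin²θ)].
With r = 0.0562 m, L = 0.2023 m, θ = 131°: √(L² − r² sin²θ) = 0.1978 m.
v = −0.0562·85.45·0.75471·[1 + 0.0562·-0.65606/0.1978] = -2.9488 m/s.
|v| = 2.9488 m/s.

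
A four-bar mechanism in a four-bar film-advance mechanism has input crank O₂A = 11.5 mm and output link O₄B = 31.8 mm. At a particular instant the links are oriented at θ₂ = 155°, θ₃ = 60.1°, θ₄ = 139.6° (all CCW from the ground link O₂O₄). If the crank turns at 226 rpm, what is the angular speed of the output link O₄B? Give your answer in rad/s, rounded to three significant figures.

ω₂ = 23.67 rad/s (from 226 rpm).
Differentiating the loop-closure r₂e^{iθ₂}+r₃e^{iθ₃}=r₁+r₄e^{iθ₄} gives r₂ω₂e^{iθ₂}+r₃ω₃e^{iθ₃}=r₄ω₄e^{iθ₄}.
Eliminating the other unknown: ω₄ = r₂ω₂ sin(θ₂−θ₃) / [r₄ sin(θ₄−θ₃)].
Numerator sine = +0.99635; denominator sine = +0.98325.
Result = 0.0115·23.67·(+0.99635) / (0.0318·(+0.98325)) = +8.6726 rad/s; magnitude 8.6726 rad/s.

8.67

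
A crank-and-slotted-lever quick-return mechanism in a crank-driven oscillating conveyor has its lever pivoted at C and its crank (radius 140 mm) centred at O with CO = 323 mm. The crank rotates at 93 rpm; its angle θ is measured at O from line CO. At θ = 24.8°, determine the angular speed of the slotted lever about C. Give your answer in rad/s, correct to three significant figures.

2.87

ω = 9.739 rad/s (from 93 rpm).
Crank pin A relative to C: A = (d + r cosθ, r sinθ); lever angle φ = atan2(r sinθ, d + r cosθ).
Differentiating tanφ: φ̇ = rω(d cosθ + r)/(d² + r² + 2dr cosθ).
d² + r² + 2dr cosθ = |CA|² = 0.206028 m²;  d cosθ + r = +0.43321 m.
|ω_lever| = |0.14·9.739·+0.43321| / 0.206028 = 2.8669 rad/s.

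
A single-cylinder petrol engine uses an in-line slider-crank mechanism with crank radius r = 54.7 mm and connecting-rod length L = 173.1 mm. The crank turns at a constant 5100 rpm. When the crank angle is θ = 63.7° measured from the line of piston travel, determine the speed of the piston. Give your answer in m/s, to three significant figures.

ω = 2π·5100/60 = 534.1 rad/s
For an in-line slider-crank, x = r cosθ + √(L² − r² sin²θ), so v = −rω sinθ·[1 + r cosθ/√(L² − r² sin²θ)].
With r = 0.0547 m, L = 0.1731 m, θ = 63.7°: √(L² − r² sin²θ) = 0.16601 m.
v = −0.0547·534.1·0.89649·[1 + 0.0547·0.44307/0.16601] = -30.013 m/s.
|v| = 30.013 m/s.

30.0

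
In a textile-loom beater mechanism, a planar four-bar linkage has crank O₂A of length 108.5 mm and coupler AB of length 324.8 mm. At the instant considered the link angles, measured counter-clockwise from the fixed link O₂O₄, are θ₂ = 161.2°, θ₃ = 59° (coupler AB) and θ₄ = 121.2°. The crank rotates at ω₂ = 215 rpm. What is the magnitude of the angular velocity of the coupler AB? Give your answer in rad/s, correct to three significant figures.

5.47

ω₂ = 22.51 rad/s (from 215 rpm).
Differentiating the loop-closure r₂e^{iθ₂}+r₃e^{iθ₃}=r₁+r₄e^{iθ₄} gives r₂ω₂e^{iθ₂}+r₃ω₃e^{iθ₃}=r₄ω₄e^{iθ₄}.
Eliminating the other unknown: ω₃ = r₂ω₂ sin(θ₄−θ₂) / [r₃ sin(θ₃−θ₄)].
Numerator sine = -0.64279; denominator sine = -0.88458.
Result = 0.1085·22.51·(-0.64279) / (0.3248·(-0.88458)) = +5.4653 rad/s; magnitude 5.4653 rad/s.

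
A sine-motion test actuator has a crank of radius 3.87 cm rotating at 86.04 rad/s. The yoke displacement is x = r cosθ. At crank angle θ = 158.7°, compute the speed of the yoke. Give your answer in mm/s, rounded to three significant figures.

ω = 86.04 rad/s
x = r cosθ ⇒ ẋ = −rω sinθ.
|v| = rω|sinθ| = 0.0387·86.04·|sin 158.7°| = 1.2095 m/s = 1209.5 mm/s.

1210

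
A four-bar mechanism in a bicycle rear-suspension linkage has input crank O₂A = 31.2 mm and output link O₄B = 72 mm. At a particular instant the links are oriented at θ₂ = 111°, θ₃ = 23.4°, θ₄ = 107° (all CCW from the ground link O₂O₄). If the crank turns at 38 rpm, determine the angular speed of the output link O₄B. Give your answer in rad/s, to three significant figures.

1.73

ω₂ = 3.979 rad/s (from 38 rpm).
Differentiating the loop-closure r₂e^{iθ₂}+r₃e^{iθ₃}=r₁+r₄e^{iθ₄} gives r₂ω₂e^{iθ₂}+r₃ω₃e^{iθ₃}=r₄ω₄e^{iθ₄}.
Eliminating the other unknown: ω₄ = r₂ω₂ sin(θ₂−θ₃) / [r₄ sin(θ₄−θ₃)].
Numerator sine = +0.99912; denominator sine = +0.99377.
Result = 0.0312·3.979·(+0.99912) / (0.072·(+0.99377)) = +1.7337 rad/s; magnitude 1.7337 rad/s.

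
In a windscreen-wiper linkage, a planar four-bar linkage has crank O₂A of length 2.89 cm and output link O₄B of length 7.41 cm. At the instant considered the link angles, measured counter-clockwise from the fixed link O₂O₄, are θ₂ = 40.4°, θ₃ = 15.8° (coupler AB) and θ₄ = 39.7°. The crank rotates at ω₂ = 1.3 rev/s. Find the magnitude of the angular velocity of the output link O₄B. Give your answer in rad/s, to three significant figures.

3.27

ω₂ = 8.168 rad/s (from 1.3 rev/s).
Differentiating the loop-closure r₂e^{iθ₂}+r₃e^{iθ₃}=r₁+r₄e^{iθ₄} gives r₂ω₂e^{iθ₂}+r₃ω₃e^{iθ₃}=r₄ω₄e^{iθ₄}.
Eliminating the other unknown: ω₄ = r₂ω₂ sin(θ₂−θ₃) / [r₄ sin(θ₄−θ₃)].
Numerator sine = +0.41628; denominator sine = +0.40514.
Result = 0.0289·8.168·(+0.41628) / (0.0741·(+0.40514)) = +3.2733 rad/s; magnitude 3.2733 rad/s.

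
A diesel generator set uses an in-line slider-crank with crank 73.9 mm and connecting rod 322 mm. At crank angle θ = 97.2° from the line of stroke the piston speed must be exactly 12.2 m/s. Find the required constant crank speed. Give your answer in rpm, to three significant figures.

For an in-line slider-crank, |v_piston| = rω|sinθ|·[1 + r cosθ/√(L² − r² sin²θ)].
With r = 0.0739 m, L = 0.322 m, θ = 97.2°: the bracketed kinematic factor |dx/dθ| = 0.071151 m.
ω = v/|dx/dθ| = 12.2/0.071151 = 171.47 rad/s.
N = 60ω/(2π) = 1637.4 rpm.

1640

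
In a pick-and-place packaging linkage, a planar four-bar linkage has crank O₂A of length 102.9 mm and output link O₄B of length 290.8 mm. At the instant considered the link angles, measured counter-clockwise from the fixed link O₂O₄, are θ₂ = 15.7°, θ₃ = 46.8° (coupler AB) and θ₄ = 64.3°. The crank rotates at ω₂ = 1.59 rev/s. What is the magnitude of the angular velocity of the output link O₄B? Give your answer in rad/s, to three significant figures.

ω₂ = 9.99 rad/s (from 1.59 rev/s).
Differentiating the loop-closure r₂e^{iθ₂}+r₃e^{iθ₃}=r₁+r₄e^{iθ₄} gives r₂ω₂e^{iθ₂}+r₃ω₃e^{iθ₃}=r₄ω₄e^{iθ₄}.
Eliminating the other unknown: ω₄ = r₂ω₂ sin(θ₂−θ₃) / [r₄ sin(θ₄−θ₃)].
Numerator sine = -0.51653; denominator sine = +0.30071.
Result = 0.1029·9.99·(-0.51653) / (0.2908·(+0.30071)) = -6.0723 rad/s; magnitude 6.0723 rad/s.

6.07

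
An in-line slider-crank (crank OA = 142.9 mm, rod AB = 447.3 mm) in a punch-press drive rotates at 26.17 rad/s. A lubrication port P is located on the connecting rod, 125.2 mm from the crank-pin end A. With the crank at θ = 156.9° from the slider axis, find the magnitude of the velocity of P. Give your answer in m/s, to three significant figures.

ω = 26.17 rad/s.  Crank-pin speed |V_A| = rω = 3.7397 m/s, perpendicular to OA.
Rod angle: sinφ = −(r/L) sinθ ⇒ φ = -7.200°; ω_rod = −rω cosθ/√(L²−r²sin²θ) = +7.7514 rad/s.
V_P = V_A + ω_rod × AP, with AP = 0.1252 m along the rod.
Components: V_Px = −rω sinθ − a·ω_rod·sinφ = -1.3456 m/s;  V_Py = rω cosθ + a·ω_rod·cosφ = -2.477 m/s.
|V_P| = √(V_Px² + V_Py²) = 2.8189 m/s.

2.82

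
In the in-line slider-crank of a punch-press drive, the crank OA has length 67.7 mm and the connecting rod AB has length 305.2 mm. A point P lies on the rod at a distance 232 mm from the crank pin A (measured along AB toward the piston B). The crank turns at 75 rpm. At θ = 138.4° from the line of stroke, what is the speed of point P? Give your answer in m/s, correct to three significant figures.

0.322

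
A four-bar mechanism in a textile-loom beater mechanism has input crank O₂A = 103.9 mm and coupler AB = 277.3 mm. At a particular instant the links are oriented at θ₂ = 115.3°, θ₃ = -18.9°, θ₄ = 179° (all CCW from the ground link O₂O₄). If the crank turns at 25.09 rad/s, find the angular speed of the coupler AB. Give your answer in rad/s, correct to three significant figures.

ω₂ = 25.09 rad/s
Differentiating the loop-closure r₂e^{iθ₂}+r₃e^{iθ₃}=r₁+r₄e^{iθ₄} gives r₂ω₂e^{iθ₂}+r₃ω₃e^{iθ₃}=r₄ω₄e^{iθ₄}.
Eliminating the other unknown: ω₃ = r₂ω₂ sin(θ₄−θ₂) / [r₃ sin(θ₃−θ₄)].
Numerator sine = +0.89649; denominator sine = +0.30736.
Result = 0.1039·25.09·(+0.89649) / (0.2773·(+0.30736)) = +27.42 rad/s; magnitude 27.42 rad/s.

27.4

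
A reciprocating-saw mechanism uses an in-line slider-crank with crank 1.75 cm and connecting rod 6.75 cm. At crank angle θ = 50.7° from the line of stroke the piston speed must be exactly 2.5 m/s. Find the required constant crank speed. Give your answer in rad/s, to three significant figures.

158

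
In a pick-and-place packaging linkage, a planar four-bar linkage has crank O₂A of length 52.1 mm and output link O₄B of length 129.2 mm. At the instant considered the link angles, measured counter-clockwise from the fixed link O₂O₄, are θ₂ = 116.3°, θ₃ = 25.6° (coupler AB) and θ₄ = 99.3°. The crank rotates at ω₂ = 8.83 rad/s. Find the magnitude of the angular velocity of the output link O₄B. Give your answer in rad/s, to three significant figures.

ω₂ = 8.83 rad/s
Differentiating the loop-closure r₂e^{iθ₂}+r₃e^{iθ₃}=r₁+r₄e^{iθ₄} gives r₂ω₂e^{iθ₂}+r₃ω₃e^{iθ₃}=r₄ω₄e^{iθ₄}.
Eliminating the other unknown: ω₄ = r₂ω₂ sin(θ₂−θ₃) / [r₄ sin(θ₄−θ₃)].
Numerator sine = +0.99993; denominator sine = +0.95981.
Result = 0.0521·8.83·(+0.99993) / (0.1292·(+0.95981)) = +3.7095 rad/s; magnitude 3.7095 rad/s.

3.71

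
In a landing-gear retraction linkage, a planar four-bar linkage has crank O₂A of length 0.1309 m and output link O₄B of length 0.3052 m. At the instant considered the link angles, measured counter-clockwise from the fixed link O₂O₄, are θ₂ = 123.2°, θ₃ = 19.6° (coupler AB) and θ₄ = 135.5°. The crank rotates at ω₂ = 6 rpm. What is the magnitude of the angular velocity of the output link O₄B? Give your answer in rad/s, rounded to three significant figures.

ω₂ = 0.6283 rad/s (from 6 rpm).
Differentiating the loop-closure r₂e^{iθ₂}+r₃e^{iθ₃}=r₁+r₄e^{iθ₄} gives r₂ω₂e^{iθ₂}+r₃ω₃e^{iθ₃}=r₄ω₄e^{iθ₄}.
Eliminating the other unknown: ω₄ = r₂ω₂ sin(θ₂−θ₃) / [r₄ sin(θ₄−θ₃)].
Numerator sine = +0.97196; denominator sine = +0.89956.
Result = 0.1309·0.6283·(+0.97196) / (0.3052·(+0.89956)) = +0.29118 rad/s; magnitude 0.29118 rad/s.

0.291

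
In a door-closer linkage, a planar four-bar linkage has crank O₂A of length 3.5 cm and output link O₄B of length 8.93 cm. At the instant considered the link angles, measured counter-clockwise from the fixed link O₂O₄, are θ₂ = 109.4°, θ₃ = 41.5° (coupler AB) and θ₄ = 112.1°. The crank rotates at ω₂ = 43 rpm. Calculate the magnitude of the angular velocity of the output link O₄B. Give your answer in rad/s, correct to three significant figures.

1.73

ω₂ = 4.503 rad/s (from 43 rpm).
Differentiating the loop-closure r₂e^{iθ₂}+r₃e^{iθ₃}=r₁+r₄e^{iθ₄} gives r₂ω₂e^{iθ₂}+r₃ω₃e^{iθ₃}=r₄ω₄e^{iθ₄}.
Eliminating the other unknown: ω₄ = r₂ω₂ sin(θ₂−θ₃) / [r₄ sin(θ₄−θ₃)].
Numerator sine = +0.92653; denominator sine = +0.94322.
Result = 0.035·4.503·(+0.92653) / (0.0893·(+0.94322)) = +1.7336 rad/s; magnitude 1.7336 rad/s.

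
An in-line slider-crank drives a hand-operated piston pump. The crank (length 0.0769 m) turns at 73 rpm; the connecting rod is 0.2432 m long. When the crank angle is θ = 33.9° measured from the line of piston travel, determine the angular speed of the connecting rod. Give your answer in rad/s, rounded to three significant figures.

ω = 7.645 rad/s (converted from 73 rpm).
The rod makes angle φ with the slider axis where L sinφ = r sinθ; differentiating, L cosφ·φ̇ = r ω cosθ.
L cosφ = √(L² − r² sin²θ) = 0.23939 m.
|ω_rod| = r ω |cosθ| / √(L² − r² sin²θ) = 0.0769·7.645·0.83001/0.23939 = 2.0383 rad/s.

2.04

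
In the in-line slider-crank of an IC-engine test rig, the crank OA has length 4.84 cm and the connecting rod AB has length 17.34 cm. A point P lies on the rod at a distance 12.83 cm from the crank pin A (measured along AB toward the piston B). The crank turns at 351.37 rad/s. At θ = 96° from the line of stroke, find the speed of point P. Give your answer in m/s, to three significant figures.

16.5

ω = 351.4 rad/s.  Crank-pin speed |V_A| = rω = 17.006 m/s, perpendicular to OA.
Rod angle: sinφ = −(r/L) sinθ ⇒ φ = -16.117°; ω_rod = −rω cosθ/√(L²−r²sin²θ) = +10.671 rad/s.
V_P = V_A + ω_rod × AP, with AP = 0.1283 m along the rod.
Components: V_Px = −rω sinθ − a·ω_rod·sinφ = -16.533 m/s;  V_Py = rω cosθ + a·ω_rod·cosφ = -0.46235 m/s.
|V_P| = √(V_Px² + V_Py²) = 16.54 m/s.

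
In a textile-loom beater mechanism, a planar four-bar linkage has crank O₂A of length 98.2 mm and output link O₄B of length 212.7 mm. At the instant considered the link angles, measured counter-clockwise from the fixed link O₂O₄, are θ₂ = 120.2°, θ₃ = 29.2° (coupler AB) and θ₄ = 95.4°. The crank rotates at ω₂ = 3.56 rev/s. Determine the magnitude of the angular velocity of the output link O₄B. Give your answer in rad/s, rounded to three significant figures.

11.3

ω₂ = 22.37 rad/s (from 3.56 rev/s).
Differentiating the loop-closure r₂e^{iθ₂}+r₃e^{iθ₃}=r₁+r₄e^{iθ₄} gives r₂ω₂e^{iθ₂}+r₃ω₃e^{iθ₃}=r₄ω₄e^{iθ₄}.
Eliminating the other unknown: ω₄ = r₂ω₂ sin(θ₂−θ₃) / [r₄ sin(θ₄−θ₃)].
Numerator sine = +0.99985; denominator sine = +0.91496.
Result = 0.0982·22.37·(+0.99985) / (0.2127·(+0.91496)) = +11.285 rad/s; magnitude 11.285 rad/s.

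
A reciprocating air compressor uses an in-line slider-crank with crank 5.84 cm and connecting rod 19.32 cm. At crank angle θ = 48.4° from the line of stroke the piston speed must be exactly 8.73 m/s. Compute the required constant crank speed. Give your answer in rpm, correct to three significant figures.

1580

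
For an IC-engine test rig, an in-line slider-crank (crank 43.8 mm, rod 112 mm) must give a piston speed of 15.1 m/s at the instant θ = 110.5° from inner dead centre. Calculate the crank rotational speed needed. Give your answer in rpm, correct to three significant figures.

4120

For an in-line slider-crank, |v_piston| = rω|sinθ|·[1 + r cosθ/√(L² − r² sin²θ)].
With r = 0.0438 m, L = 0.112 m, θ = 110.5°: the bracketed kinematic factor |dx/dθ| = 0.034988 m.
ω = v/|dx/dθ| = 15.1/0.034988 = 431.58 rad/s.
N = 60ω/(2π) = 4121.3 rpm.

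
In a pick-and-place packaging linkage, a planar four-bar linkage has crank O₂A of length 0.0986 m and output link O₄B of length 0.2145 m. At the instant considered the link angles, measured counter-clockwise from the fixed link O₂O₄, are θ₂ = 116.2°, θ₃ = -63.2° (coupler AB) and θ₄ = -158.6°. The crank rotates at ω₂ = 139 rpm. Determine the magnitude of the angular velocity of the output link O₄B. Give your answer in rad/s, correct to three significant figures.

0.0704

ω₂ = 14.56 rad/s (from 139 rpm).
Differentiating the loop-closure r₂e^{iθ₂}+r₃e^{iθ₃}=r₁+r₄e^{iθ₄} gives r₂ω₂e^{iθ₂}+r₃ω₃e^{iθ₃}=r₄ω₄e^{iθ₄}.
Eliminating the other unknown: ω₄ = r₂ω₂ sin(θ₂−θ₃) / [r₄ sin(θ₄−θ₃)].
Numerator sine = +0.01047; denominator sine = -0.99556.
Result = 0.0986·14.56·(+0.01047) / (0.2145·(-0.99556)) = -0.070379 rad/s; magnitude 0.070379 rad/s.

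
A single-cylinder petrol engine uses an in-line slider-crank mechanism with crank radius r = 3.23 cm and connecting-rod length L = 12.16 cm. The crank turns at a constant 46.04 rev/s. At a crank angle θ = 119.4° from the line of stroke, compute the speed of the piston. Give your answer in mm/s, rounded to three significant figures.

ω = 2π·46 = 289.3 rad/s
For an in-line slider-crank, x = r cosθ + √(L² − r² sin²θ), so v = −rω sinθ·[1 + r cosθ/√(L² − r² sin²θ)].
With r = 0.0323 m, L = 0.1216 m, θ = 119.4°: √(L² − r² sin²θ) = 0.1183 m.
v = −0.0323·289.3·0.87121·[1 + 0.0323·-0.49090/0.1183] = -7.0493 m/s.
|v| = 7.0493 m/s = 7049.3 mm/s.

7050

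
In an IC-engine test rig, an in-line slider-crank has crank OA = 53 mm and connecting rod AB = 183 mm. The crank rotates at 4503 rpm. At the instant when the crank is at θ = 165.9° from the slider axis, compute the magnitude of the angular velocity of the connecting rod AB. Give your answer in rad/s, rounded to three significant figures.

133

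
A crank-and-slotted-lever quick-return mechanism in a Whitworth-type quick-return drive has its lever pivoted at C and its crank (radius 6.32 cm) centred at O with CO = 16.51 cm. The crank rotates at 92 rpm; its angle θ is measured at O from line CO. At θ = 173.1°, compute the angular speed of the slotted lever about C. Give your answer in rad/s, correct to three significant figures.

ω = 9.634 rad/s (from 92 rpm).
Crank pin A relative to C: A = (d + r cosθ, r sinθ); lever angle φ = atan2(r sinθ, d + r cosθ).
Differentiating tanφ: φ̇ = rω(d cosθ + r)/(d² + r² + 2dr cosθ).
d² + r² + 2dr cosθ = |CA|² = 0.0105348 m²;  d cosθ + r = -0.1007 m.
|ω_lever| = |0.0632·9.634·-0.1007| / 0.0105348 = 5.8205 rad/s.

5.82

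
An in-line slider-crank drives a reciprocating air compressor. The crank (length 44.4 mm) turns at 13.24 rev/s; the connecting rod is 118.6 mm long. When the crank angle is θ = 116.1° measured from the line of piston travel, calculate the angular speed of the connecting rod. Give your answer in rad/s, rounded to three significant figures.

14.5

ω = 83.19 rad/s (converted from 13.24 rev/s).
The rod makes angle φ with the slider axis where L sinφ = r sinθ; differentiating, L cosφ·φ̇ = r ω cosθ.
L cosφ = √(L² − r² sin²θ) = 0.1117 m.
|ω_rod| = r ω |cosθ| / √(L² − r² sin²θ) = 0.0444·83.19·0.43994/0.1117 = 14.548 rad/s.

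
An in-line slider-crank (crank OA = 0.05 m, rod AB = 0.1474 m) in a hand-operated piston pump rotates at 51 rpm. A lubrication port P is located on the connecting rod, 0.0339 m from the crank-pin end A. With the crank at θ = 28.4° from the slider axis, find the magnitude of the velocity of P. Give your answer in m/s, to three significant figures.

0.226

ω = 5.341 rad/s.  Crank-pin speed |V_A| = rω = 0.26704 m/s, perpendicular to OA.
Rod angle: sinφ = −(r/L) sinθ ⇒ φ = -9.285°; ω_rod = −rω cosθ/√(L²−r²sin²θ) = -1.6148 rad/s.
V_P = V_A + ω_rod × AP, with AP = 0.0339 m along the rod.
Components: V_Px = −rω sinθ − a·ω_rod·sinφ = -0.13584 m/s;  V_Py = rω cosθ + a·ω_rod·cosφ = +0.18087 m/s.
|V_P| = √(V_Px² + V_Py²) = 0.2262 m/s.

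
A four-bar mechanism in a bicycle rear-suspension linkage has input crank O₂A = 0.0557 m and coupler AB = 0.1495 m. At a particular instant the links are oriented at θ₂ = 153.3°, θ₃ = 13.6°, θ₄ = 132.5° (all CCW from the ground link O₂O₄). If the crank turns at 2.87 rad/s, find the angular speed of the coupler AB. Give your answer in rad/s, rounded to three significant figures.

0.434

ω₂ = 2.87 rad/s
Differentiating the loop-closure r₂e^{iθ₂}+r₃e^{iθ₃}=r₁+r₄e^{iθ₄} gives r₂ω₂e^{iθ₂}+r₃ω₃e^{iθ₃}=r₄ω₄e^{iθ₄}.
Eliminating the other unknown: ω₃ = r₂ω₂ sin(θ₄−θ₂) / [r₃ sin(θ₃−θ₄)].
Numerator sine = -0.35511; denominator sine = -0.87546.
Result = 0.0557·2.87·(-0.35511) / (0.1495·(-0.87546)) = +0.43373 rad/s; magnitude 0.43373 rad/s.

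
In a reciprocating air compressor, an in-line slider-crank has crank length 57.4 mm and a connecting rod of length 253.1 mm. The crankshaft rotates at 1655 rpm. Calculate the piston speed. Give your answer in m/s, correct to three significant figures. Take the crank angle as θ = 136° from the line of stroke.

ω = 2π·1655/60 = 173.3 rad/s
For an in-line slider-crank, x = r cosθ + √(L² − r² sin²θ), so v = −rω sinθ·[1 + r cosθ/√(L² − r² sin²θ)].
With r = 0.0574 m, L = 0.2531 m, θ = 136°: √(L² − r² sin²θ) = 0.24994 m.
v = −0.0574·173.3·0.69466·[1 + 0.0574·-0.71934/0.24994] = -5.7689 m/s.
|v| = 5.7689 m/s.

5.77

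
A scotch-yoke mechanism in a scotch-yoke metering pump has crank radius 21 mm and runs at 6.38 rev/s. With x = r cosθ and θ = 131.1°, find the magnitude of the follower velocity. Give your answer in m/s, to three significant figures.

ω = 40.09 rad/s (from 6.38 rev/s).
x = r cosθ ⇒ ẋ = −rω sinθ.
|v| = rω|sinθ| = 0.021·40.09·|sin 131.1°| = 0.63437 m/s.

0.634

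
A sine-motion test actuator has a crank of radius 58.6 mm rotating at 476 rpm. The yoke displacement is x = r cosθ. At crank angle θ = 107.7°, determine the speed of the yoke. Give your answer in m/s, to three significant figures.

2.78

ω = 49.85 rad/s (from 476 rpm).
x = r cosθ ⇒ ẋ = −rω sinθ.
|v| = rω|sinθ| = 0.0586·49.85·|sin 107.7°| = 2.7827 m/s.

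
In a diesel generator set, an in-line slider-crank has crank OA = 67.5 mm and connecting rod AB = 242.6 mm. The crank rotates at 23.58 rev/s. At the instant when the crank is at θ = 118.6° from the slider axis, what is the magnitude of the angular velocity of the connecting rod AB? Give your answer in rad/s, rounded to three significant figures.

ω = 148.2 rad/s (converted from 23.58 rev/s).
The rod makes angle φ with the slider axis where L sinφ = r sinθ; differentiating, L cosφ·φ̇ = r ω cosθ.
L cosφ = √(L² − r² sin²θ) = 0.23525 m.
|ω_rod| = r ω |cosθ| / √(L² − r² sin²θ) = 0.0675·148.2·0.47869/0.23525 = 20.35 rad/s.

20.3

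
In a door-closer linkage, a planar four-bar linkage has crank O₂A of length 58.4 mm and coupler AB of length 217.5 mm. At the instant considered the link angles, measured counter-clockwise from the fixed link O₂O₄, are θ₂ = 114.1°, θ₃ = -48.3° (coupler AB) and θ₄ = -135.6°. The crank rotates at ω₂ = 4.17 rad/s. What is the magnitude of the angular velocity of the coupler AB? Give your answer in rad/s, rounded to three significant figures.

1.05

ω₂ = 4.17 rad/s
Differentiating the loop-closure r₂e^{iθ₂}+r₃e^{iθ₃}=r₁+r₄e^{iθ₄} gives r₂ω₂e^{iθ₂}+r₃ω₃e^{iθ₃}=r₄ω₄e^{iθ₄}.
Eliminating the other unknown: ω₃ = r₂ω₂ sin(θ₄−θ₂) / [r₃ sin(θ₃−θ₄)].
Numerator sine = +0.93789; denominator sine = +0.99889.
Result = 0.0584·4.17·(+0.93789) / (0.2175·(+0.99889)) = +1.0513 rad/s; magnitude 1.0513 rad/s.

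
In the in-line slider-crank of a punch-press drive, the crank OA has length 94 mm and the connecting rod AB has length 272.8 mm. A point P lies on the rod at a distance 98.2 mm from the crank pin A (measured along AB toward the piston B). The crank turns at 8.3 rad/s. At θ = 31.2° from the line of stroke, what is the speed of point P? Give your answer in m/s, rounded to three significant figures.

0.619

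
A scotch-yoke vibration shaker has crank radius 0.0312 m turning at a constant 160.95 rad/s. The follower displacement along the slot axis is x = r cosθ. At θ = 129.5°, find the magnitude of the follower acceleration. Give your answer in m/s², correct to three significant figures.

ω = 160.9 rad/s
x = r cosθ ⇒ ẍ = −rω² cosθ (ω constant).
|a| = rω²|cosθ| = 0.0312·(160.9)²·|cos 129.5°| = 514.1 m/s².

514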